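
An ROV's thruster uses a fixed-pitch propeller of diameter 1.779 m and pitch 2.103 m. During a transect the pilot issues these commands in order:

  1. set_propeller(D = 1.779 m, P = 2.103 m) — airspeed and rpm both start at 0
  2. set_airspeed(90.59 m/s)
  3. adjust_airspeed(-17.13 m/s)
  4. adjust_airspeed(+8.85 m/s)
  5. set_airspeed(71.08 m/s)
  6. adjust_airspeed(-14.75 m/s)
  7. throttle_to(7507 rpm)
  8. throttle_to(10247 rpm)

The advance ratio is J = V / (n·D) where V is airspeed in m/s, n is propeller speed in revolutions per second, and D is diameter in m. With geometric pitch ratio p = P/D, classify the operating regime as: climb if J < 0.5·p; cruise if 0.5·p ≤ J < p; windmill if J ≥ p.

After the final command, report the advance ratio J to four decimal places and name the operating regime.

set_propeller: D = 1.779 m, P = 2.103 m (p = P/D = 1.182125); state ← (V=0, rpm=0)
set_airspeed(90.59): V ← 90.59 m/s
adjust_airspeed(-17.13): V ← 90.59 -17.13 = 73.46 m/s
adjust_airspeed(+8.85): V ← 73.46 +8.85 = 82.31 m/s
set_airspeed(71.08): V ← 71.08 m/s
adjust_airspeed(-14.75): V ← 71.08 -14.75 = 56.33 m/s
throttle_to(7507): rpm ← 7507
throttle_to(10247): rpm ← 10247
final state: V = 56.33 m/s, rpm = 10247 → n = rpm/60 = 170.783333 rev/s
J = V / (n·D) = 56.33 / (170.783333 × 1.779) = 0.185404
regime bands: climb J<0.5911 | cruise [0.5911, 1.1821) | windmill J≥1.1821
J = 0.1854 → climb

J = 0.1854, regime = climb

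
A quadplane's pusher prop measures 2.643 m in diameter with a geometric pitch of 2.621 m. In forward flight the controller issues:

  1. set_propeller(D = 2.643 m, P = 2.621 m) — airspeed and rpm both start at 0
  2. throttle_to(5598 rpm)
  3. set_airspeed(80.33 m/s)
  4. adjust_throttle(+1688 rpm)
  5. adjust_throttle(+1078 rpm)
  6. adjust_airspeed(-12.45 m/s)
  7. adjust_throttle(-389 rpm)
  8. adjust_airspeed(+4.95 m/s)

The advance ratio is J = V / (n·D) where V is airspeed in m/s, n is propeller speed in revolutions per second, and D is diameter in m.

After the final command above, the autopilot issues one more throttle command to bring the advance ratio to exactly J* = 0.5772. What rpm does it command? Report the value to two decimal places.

rpm = 2864.43

set_propeller: D = 2.643 m, P = 2.621 m (p = P/D = 0.991676); state ← (V=0, rpm=0)
throttle_to(5598): rpm ← 5598
set_airspeed(80.33): V ← 80.33 m/s
adjust_throttle(+1688): rpm ← 5598 +1688 = 7286
adjust_throttle(+1078): rpm ← 7286 +1078 = 8364
adjust_airspeed(-12.45): V ← 80.33 -12.45 = 67.88 m/s
adjust_throttle(-389): rpm ← 8364 -389 = 7975
adjust_airspeed(+4.95): V ← 67.88 +4.95 = 72.83 m/s
final state: V = 72.83 m/s, rpm = 7975 → n = rpm/60 = 132.916667 rev/s
target J* = 0.5772; solve J* = V/(n·D) for n: n = V/(J*·D) = 72.83/(0.5772 × 2.643) = 47.740485 rev/s
rpm = 60·n = 2864.429085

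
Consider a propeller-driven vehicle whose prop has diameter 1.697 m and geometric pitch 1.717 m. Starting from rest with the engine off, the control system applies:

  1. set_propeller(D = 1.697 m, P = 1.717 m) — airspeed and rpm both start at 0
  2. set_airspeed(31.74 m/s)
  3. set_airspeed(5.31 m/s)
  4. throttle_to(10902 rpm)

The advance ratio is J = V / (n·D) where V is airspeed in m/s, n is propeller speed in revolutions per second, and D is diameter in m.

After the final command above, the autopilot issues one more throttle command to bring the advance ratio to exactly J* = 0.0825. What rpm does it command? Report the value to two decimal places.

rpm = 2275.67

set_propeller: D = 1.697 m, P = 1.717 m (p = P/D = 1.011786); state ← (V=0, rpm=0)
set_airspeed(31.74): V ← 31.74 m/s
set_airspeed(5.31): V ← 5.31 m/s
throttle_to(10902): rpm ← 10902
final state: V = 5.31 m/s, rpm = 10902 → n = rpm/60 = 181.700000 rev/s
target J* = 0.0825; solve J* = V/(n·D) for n: n = V/(J*·D) = 5.31/(0.0825 × 1.697) = 37.927894 rev/s
rpm = 60·n = 2275.673649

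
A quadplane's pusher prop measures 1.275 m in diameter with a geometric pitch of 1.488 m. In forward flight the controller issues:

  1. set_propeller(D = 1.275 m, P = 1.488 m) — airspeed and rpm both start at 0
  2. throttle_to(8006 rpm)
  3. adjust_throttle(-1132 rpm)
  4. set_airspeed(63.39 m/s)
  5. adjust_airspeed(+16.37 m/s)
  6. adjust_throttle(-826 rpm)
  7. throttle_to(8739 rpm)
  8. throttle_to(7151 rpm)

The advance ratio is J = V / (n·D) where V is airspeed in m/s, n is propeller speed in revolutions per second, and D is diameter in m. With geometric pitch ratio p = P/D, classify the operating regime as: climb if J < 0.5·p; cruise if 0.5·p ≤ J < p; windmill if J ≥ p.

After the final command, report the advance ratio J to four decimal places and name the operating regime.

set_propeller: D = 1.275 m, P = 1.488 m (p = P/D = 1.167059); state ← (V=0, rpm=0)
throttle_to(8006): rpm ← 8006
adjust_throttle(-1132): rpm ← 8006 -1132 = 6874
set_airspeed(63.39): V ← 63.39 m/s
adjust_airspeed(+16.37): V ← 63.39 +16.37 = 79.76 m/s
adjust_throttle(-826): rpm ← 6874 -826 = 6048
throttle_to(8739): rpm ← 8739
throttle_to(7151): rpm ← 7151
final state: V = 79.76 m/s, rpm = 7151 → n = rpm/60 = 119.183333 rev/s
J = V / (n·D) = 79.76 / (119.183333 × 1.275) = 0.524879
regime bands: climb J<0.5835 | cruise [0.5835, 1.1671) | windmill J≥1.1671
J = 0.5249 → climb

J = 0.5249, regime = climb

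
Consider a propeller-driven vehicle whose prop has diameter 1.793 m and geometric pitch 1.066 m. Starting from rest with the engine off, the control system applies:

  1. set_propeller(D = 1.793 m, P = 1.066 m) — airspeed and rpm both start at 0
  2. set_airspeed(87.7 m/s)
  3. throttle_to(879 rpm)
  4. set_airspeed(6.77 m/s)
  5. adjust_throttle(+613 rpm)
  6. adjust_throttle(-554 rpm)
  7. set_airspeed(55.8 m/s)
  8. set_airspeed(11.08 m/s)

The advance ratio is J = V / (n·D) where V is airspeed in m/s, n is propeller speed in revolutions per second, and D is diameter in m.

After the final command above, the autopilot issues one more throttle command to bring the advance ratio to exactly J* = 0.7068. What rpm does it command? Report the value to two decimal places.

set_propeller: D = 1.793 m, P = 1.066 m (p = P/D = 0.594534); state ← (V=0, rpm=0)
set_airspeed(87.7): V ← 87.7 m/s
throttle_to(879): rpm ← 879
set_airspeed(6.77): V ← 6.77 m/s
adjust_throttle(+613): rpm ← 879 +613 = 1492
adjust_throttle(-554): rpm ← 1492 -554 = 938
set_airspeed(55.8): V ← 55.8 m/s
set_airspeed(11.08): V ← 11.08 m/s
final state: V = 11.08 m/s, rpm = 938 → n = rpm/60 = 15.633333 rev/s
target J* = 0.7068; solve J* = V/(n·D) for n: n = V/(J*·D) = 11.08/(0.7068 × 1.793) = 8.743049 rev/s
rpm = 60·n = 524.582961

rpm = 524.58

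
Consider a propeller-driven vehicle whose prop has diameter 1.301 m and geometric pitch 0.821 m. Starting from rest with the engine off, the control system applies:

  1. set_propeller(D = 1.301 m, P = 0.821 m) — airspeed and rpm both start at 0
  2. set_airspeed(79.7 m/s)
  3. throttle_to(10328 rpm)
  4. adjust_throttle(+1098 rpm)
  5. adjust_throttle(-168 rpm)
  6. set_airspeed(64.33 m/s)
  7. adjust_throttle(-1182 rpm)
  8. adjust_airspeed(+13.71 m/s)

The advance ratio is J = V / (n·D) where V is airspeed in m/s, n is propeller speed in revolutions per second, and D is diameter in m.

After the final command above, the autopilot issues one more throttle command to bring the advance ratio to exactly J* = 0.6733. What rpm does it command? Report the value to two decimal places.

set_propeller: D = 1.301 m, P = 0.821 m (p = P/D = 0.631053); state ← (V=0, rpm=0)
set_airspeed(79.7): V ← 79.7 m/s
throttle_to(10328): rpm ← 10328
adjust_throttle(+1098): rpm ← 10328 +1098 = 11426
adjust_throttle(-168): rpm ← 11426 -168 = 11258
set_airspeed(64.33): V ← 64.33 m/s
adjust_throttle(-1182): rpm ← 11258 -1182 = 10076
adjust_airspeed(+13.71): V ← 64.33 +13.71 = 78.04 m/s
final state: V = 78.04 m/s, rpm = 10076 → n = rpm/60 = 167.933333 rev/s
target J* = 0.6733; solve J* = V/(n·D) for n: n = V/(J*·D) = 78.04/(0.6733 × 1.301) = 89.090490 rev/s
rpm = 60·n = 5345.429426

rpm = 5345.43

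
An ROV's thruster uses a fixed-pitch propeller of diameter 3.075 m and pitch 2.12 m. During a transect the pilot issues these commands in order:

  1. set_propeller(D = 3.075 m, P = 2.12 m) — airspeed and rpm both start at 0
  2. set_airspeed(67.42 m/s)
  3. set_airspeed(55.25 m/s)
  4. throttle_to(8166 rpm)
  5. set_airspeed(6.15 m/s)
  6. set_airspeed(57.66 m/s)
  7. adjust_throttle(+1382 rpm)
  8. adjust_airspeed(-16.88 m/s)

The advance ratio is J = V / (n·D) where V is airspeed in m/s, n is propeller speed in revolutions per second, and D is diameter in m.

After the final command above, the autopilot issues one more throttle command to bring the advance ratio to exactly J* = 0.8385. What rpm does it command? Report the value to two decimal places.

set_propeller: D = 3.075 m, P = 2.12 m (p = P/D = 0.689431); state ← (V=0, rpm=0)
set_airspeed(67.42): V ← 67.42 m/s
set_airspeed(55.25): V ← 55.25 m/s
throttle_to(8166): rpm ← 8166
set_airspeed(6.15): V ← 6.15 m/s
set_airspeed(57.66): V ← 57.66 m/s
adjust_throttle(+1382): rpm ← 8166 +1382 = 9548
adjust_airspeed(-16.88): V ← 57.66 -16.88 = 40.78 m/s
final state: V = 40.78 m/s, rpm = 9548 → n = rpm/60 = 159.133333 rev/s
target J* = 0.8385; solve J* = V/(n·D) for n: n = V/(J*·D) = 40.78/(0.8385 × 3.075) = 15.816087 rev/s
rpm = 60·n = 948.965196

rpm = 948.97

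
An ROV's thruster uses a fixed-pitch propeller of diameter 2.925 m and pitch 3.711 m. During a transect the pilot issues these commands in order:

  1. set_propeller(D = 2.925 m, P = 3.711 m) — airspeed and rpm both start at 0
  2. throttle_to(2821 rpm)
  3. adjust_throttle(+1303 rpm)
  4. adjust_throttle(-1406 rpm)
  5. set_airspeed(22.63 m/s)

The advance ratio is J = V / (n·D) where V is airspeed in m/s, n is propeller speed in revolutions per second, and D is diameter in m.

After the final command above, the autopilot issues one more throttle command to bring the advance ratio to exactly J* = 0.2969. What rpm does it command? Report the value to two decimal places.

set_propeller: D = 2.925 m, P = 3.711 m (p = P/D = 1.268718); state ← (V=0, rpm=0)
throttle_to(2821): rpm ← 2821
adjust_throttle(+1303): rpm ← 2821 +1303 = 4124
adjust_throttle(-1406): rpm ← 4124 -1406 = 2718
set_airspeed(22.63): V ← 22.63 m/s
final state: V = 22.63 m/s, rpm = 2718 → n = rpm/60 = 45.300000 rev/s
target J* = 0.2969; solve J* = V/(n·D) for n: n = V/(J*·D) = 22.63/(0.2969 × 2.925) = 26.058444 rev/s
rpm = 60·n = 1563.506663

rpm = 1563.51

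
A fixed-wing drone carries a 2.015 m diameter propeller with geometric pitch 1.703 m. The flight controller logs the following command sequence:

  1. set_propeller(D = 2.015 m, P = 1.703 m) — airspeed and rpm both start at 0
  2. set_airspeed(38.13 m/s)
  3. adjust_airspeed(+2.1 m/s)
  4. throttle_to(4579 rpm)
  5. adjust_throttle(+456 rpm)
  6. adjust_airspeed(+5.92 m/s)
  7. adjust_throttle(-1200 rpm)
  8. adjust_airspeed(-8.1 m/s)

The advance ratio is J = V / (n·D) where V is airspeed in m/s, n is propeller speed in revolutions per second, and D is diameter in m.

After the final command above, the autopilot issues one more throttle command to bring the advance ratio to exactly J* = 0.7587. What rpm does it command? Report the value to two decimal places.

rpm = 1493.35

set_propeller: D = 2.015 m, P = 1.703 m (p = P/D = 0.845161); state ← (V=0, rpm=0)
set_airspeed(38.13): V ← 38.13 m/s
adjust_airspeed(+2.1): V ← 38.13 +2.1 = 40.23 m/s
throttle_to(4579): rpm ← 4579
adjust_throttle(+456): rpm ← 4579 +456 = 5035
adjust_airspeed(+5.92): V ← 40.23 +5.92 = 46.15 m/s
adjust_throttle(-1200): rpm ← 5035 -1200 = 3835
adjust_airspeed(-8.1): V ← 46.15 -8.1 = 38.05 m/s
final state: V = 38.05 m/s, rpm = 3835 → n = rpm/60 = 63.916667 rev/s
target J* = 0.7587; solve J* = V/(n·D) for n: n = V/(J*·D) = 38.05/(0.7587 × 2.015) = 24.889119 rev/s
rpm = 60·n = 1493.347148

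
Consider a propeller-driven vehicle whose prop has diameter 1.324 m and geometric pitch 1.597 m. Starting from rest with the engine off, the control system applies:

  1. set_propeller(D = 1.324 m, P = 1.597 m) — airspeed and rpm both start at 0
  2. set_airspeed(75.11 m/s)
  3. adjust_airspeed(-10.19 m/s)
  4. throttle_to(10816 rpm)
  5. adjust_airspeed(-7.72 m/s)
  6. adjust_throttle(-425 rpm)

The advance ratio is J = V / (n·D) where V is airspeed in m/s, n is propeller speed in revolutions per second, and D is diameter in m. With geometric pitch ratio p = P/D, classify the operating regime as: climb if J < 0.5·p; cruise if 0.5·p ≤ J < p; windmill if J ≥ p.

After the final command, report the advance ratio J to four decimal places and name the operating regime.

J = 0.2495, regime = climb

set_propeller: D = 1.324 m, P = 1.597 m (p = P/D = 1.206193); state ← (V=0, rpm=0)
set_airspeed(75.11): V ← 75.11 m/s
adjust_airspeed(-10.19): V ← 75.11 -10.19 = 64.92 m/s
throttle_to(10816): rpm ← 10816
adjust_airspeed(-7.72): V ← 64.92 -7.72 = 57.2 m/s
adjust_throttle(-425): rpm ← 10816 -425 = 10391
final state: V = 57.2 m/s, rpm = 10391 → n = rpm/60 = 173.183333 rev/s
J = V / (n·D) = 57.2 / (173.183333 × 1.324) = 0.249461
regime bands: climb J<0.6031 | cruise [0.6031, 1.2062) | windmill J≥1.2062
J = 0.2495 → climb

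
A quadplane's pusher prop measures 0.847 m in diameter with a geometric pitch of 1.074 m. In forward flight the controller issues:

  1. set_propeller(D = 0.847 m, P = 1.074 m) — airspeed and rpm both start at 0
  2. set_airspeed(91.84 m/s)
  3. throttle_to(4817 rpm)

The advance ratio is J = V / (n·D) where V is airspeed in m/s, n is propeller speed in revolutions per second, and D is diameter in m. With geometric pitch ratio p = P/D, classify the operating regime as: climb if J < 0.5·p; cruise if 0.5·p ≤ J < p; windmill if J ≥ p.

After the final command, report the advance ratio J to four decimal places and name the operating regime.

set_propeller: D = 0.847 m, P = 1.074 m (p = P/D = 1.268005); state ← (V=0, rpm=0)
set_airspeed(91.84): V ← 91.84 m/s
throttle_to(4817): rpm ← 4817
final state: V = 91.84 m/s, rpm = 4817 → n = rpm/60 = 80.283333 rev/s
J = V / (n·D) = 91.84 / (80.283333 × 0.847) = 1.350589
regime bands: climb J<0.6340 | cruise [0.6340, 1.2680) | windmill J≥1.2680
J = 1.3506 → windmill

J = 1.3506, regime = windmill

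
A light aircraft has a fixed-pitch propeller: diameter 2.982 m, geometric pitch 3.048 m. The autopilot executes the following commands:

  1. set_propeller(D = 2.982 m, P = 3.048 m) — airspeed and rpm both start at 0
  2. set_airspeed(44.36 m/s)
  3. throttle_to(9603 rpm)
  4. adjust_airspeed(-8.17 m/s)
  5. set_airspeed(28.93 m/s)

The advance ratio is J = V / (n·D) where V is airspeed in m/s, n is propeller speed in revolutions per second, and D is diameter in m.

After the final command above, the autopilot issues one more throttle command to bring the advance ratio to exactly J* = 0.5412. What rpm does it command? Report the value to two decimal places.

rpm = 1075.56

set_propeller: D = 2.982 m, P = 3.048 m (p = P/D = 1.022133); state ← (V=0, rpm=0)
set_airspeed(44.36): V ← 44.36 m/s
throttle_to(9603): rpm ← 9603
adjust_airspeed(-8.17): V ← 44.36 -8.17 = 36.19 m/s
set_airspeed(28.93): V ← 28.93 m/s
final state: V = 28.93 m/s, rpm = 9603 → n = rpm/60 = 160.050000 rev/s
target J* = 0.5412; solve J* = V/(n·D) for n: n = V/(J*·D) = 28.93/(0.5412 × 2.982) = 17.925984 rev/s
rpm = 60·n = 1075.559045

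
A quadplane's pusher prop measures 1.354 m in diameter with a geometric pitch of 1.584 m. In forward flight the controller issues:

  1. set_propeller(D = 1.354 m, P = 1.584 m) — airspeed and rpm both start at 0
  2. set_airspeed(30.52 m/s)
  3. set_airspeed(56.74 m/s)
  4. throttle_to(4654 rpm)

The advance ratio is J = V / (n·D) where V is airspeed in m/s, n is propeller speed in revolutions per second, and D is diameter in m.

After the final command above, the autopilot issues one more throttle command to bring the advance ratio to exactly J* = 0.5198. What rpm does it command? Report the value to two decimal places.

rpm = 4837.11

set_propeller: D = 1.354 m, P = 1.584 m (p = P/D = 1.169867); state ← (V=0, rpm=0)
set_airspeed(30.52): V ← 30.52 m/s
set_airspeed(56.74): V ← 56.74 m/s
throttle_to(4654): rpm ← 4654
final state: V = 56.74 m/s, rpm = 4654 → n = rpm/60 = 77.566667 rev/s
target J* = 0.5198; solve J* = V/(n·D) for n: n = V/(J*·D) = 56.74/(0.5198 × 1.354) = 80.618440 rev/s
rpm = 60·n = 4837.106420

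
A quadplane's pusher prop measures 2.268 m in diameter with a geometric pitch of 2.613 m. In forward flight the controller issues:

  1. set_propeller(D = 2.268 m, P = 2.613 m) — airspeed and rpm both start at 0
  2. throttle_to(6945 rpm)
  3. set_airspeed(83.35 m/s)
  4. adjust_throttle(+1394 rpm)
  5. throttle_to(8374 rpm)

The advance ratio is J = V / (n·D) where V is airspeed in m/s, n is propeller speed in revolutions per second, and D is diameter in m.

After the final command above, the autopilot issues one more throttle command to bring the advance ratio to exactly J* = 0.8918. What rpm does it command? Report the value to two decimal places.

set_propeller: D = 2.268 m, P = 2.613 m (p = P/D = 1.152116); state ← (V=0, rpm=0)
throttle_to(6945): rpm ← 6945
set_airspeed(83.35): V ← 83.35 m/s
adjust_throttle(+1394): rpm ← 6945 +1394 = 8339
throttle_to(8374): rpm ← 8374
final state: V = 83.35 m/s, rpm = 8374 → n = rpm/60 = 139.566667 rev/s
target J* = 0.8918; solve J* = V/(n·D) for n: n = V/(J*·D) = 83.35/(0.8918 × 2.268) = 41.209286 rev/s
rpm = 60·n = 2472.557137

rpm = 2472.56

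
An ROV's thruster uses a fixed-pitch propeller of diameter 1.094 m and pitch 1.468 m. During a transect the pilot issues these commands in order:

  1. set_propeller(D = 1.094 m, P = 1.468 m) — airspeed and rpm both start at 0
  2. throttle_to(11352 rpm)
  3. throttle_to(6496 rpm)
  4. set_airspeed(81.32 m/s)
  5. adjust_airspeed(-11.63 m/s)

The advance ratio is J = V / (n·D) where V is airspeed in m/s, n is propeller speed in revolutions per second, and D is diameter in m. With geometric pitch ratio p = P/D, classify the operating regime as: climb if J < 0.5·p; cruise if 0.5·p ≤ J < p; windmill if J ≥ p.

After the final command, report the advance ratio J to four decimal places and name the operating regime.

set_propeller: D = 1.094 m, P = 1.468 m (p = P/D = 1.341865); state ← (V=0, rpm=0)
throttle_to(11352): rpm ← 11352
throttle_to(6496): rpm ← 6496
set_airspeed(81.32): V ← 81.32 m/s
adjust_airspeed(-11.63): V ← 81.32 -11.63 = 69.69 m/s
final state: V = 69.69 m/s, rpm = 6496 → n = rpm/60 = 108.266667 rev/s
J = V / (n·D) = 69.69 / (108.266667 × 1.094) = 0.588381
regime bands: climb J<0.6709 | cruise [0.6709, 1.3419) | windmill J≥1.3419
J = 0.5884 → climb

J = 0.5884, regime = climb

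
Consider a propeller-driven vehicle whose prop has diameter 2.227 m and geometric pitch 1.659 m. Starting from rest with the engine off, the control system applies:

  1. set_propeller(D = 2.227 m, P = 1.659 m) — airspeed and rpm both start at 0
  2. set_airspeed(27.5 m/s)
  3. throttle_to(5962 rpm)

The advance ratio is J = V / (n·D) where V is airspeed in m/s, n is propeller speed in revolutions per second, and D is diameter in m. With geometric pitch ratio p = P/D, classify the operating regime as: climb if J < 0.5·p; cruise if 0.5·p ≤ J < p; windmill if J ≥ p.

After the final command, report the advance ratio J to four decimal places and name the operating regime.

set_propeller: D = 2.227 m, P = 1.659 m (p = P/D = 0.744948); state ← (V=0, rpm=0)
set_airspeed(27.5): V ← 27.5 m/s
throttle_to(5962): rpm ← 5962
final state: V = 27.5 m/s, rpm = 5962 → n = rpm/60 = 99.366667 rev/s
J = V / (n·D) = 27.5 / (99.366667 × 2.227) = 0.124272
regime bands: climb J<0.3725 | cruise [0.3725, 0.7449) | windmill J≥0.7449
J = 0.1243 → climb

J = 0.1243, regime = climb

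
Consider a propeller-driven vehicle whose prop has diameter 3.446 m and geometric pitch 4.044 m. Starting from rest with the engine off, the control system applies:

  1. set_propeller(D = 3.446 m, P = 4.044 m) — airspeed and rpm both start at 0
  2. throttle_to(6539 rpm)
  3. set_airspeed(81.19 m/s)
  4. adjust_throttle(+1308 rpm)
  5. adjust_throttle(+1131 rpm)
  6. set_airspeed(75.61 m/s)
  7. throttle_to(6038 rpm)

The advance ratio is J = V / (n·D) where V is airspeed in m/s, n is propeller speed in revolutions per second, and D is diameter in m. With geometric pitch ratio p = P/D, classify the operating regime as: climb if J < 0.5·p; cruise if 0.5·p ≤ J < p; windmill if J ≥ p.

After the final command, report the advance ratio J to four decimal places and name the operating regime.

J = 0.2180, regime = climb

set_propeller: D = 3.446 m, P = 4.044 m (p = P/D = 1.173535); state ← (V=0, rpm=0)
throttle_to(6539): rpm ← 6539
set_airspeed(81.19): V ← 81.19 m/s
adjust_throttle(+1308): rpm ← 6539 +1308 = 7847
adjust_throttle(+1131): rpm ← 7847 +1131 = 8978
set_airspeed(75.61): V ← 75.61 m/s
throttle_to(6038): rpm ← 6038
final state: V = 75.61 m/s, rpm = 6038 → n = rpm/60 = 100.633333 rev/s
J = V / (n·D) = 75.61 / (100.633333 × 3.446) = 0.218033
regime bands: climb J<0.5868 | cruise [0.5868, 1.1735) | windmill J≥1.1735
J = 0.2180 → climb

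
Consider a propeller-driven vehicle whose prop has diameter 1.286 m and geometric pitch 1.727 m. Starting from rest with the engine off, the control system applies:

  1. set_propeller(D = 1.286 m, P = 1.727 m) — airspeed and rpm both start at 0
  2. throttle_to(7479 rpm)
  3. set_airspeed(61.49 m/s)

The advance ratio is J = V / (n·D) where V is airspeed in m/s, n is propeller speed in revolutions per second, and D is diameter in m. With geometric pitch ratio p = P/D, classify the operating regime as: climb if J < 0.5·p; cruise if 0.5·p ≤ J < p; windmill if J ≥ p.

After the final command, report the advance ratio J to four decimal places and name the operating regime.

J = 0.3836, regime = climb

set_propeller: D = 1.286 m, P = 1.727 m (p = P/D = 1.342924); state ← (V=0, rpm=0)
throttle_to(7479): rpm ← 7479
set_airspeed(61.49): V ← 61.49 m/s
final state: V = 61.49 m/s, rpm = 7479 → n = rpm/60 = 124.650000 rev/s
J = V / (n·D) = 61.49 / (124.650000 × 1.286) = 0.383594
regime bands: climb J<0.6715 | cruise [0.6715, 1.3429) | windmill J≥1.3429
J = 0.3836 → climb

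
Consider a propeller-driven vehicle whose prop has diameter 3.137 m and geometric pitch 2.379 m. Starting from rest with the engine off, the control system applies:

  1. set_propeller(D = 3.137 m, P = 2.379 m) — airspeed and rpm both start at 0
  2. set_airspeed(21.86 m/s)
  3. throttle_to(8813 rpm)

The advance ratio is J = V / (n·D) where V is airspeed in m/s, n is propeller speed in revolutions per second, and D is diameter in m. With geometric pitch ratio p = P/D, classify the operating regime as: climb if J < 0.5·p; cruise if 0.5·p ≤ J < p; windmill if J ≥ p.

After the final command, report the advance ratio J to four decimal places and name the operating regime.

J = 0.0474, regime = climb

set_propeller: D = 3.137 m, P = 2.379 m (p = P/D = 0.758368); state ← (V=0, rpm=0)
set_airspeed(21.86): V ← 21.86 m/s
throttle_to(8813): rpm ← 8813
final state: V = 21.86 m/s, rpm = 8813 → n = rpm/60 = 146.883333 rev/s
J = V / (n·D) = 21.86 / (146.883333 × 3.137) = 0.047442
regime bands: climb J<0.3792 | cruise [0.3792, 0.7584) | windmill J≥0.7584
J = 0.0474 → climb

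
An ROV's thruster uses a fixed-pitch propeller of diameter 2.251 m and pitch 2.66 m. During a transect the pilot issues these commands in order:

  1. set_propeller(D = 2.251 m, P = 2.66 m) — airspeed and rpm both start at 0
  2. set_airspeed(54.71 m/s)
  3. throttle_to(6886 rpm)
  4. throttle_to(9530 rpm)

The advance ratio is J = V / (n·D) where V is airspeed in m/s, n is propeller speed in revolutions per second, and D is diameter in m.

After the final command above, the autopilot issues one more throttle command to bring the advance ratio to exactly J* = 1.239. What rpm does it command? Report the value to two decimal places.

rpm = 1176.99

set_propeller: D = 2.251 m, P = 2.66 m (p = P/D = 1.181697); state ← (V=0, rpm=0)
set_airspeed(54.71): V ← 54.71 m/s
throttle_to(6886): rpm ← 6886
throttle_to(9530): rpm ← 9530
final state: V = 54.71 m/s, rpm = 9530 → n = rpm/60 = 158.833333 rev/s
target J* = 1.239; solve J* = V/(n·D) for n: n = V/(J*·D) = 54.71/(1.239 × 2.251) = 19.616427 rev/s
rpm = 60·n = 1176.985639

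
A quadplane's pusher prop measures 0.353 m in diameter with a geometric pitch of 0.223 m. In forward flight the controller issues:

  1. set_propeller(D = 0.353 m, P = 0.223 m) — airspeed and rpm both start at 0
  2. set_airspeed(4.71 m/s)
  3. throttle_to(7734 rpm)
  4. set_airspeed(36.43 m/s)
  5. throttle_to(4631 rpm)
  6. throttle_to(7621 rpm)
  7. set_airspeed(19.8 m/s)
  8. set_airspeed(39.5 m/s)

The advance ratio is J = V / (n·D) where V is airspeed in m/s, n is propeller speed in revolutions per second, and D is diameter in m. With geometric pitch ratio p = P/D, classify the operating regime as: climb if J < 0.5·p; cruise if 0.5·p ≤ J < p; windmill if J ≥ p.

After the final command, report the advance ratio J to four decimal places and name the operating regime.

J = 0.8810, regime = windmill

set_propeller: D = 0.353 m, P = 0.223 m (p = P/D = 0.631728); state ← (V=0, rpm=0)
set_airspeed(4.71): V ← 4.71 m/s
throttle_to(7734): rpm ← 7734
set_airspeed(36.43): V ← 36.43 m/s
throttle_to(4631): rpm ← 4631
throttle_to(7621): rpm ← 7621
set_airspeed(19.8): V ← 19.8 m/s
set_airspeed(39.5): V ← 39.5 m/s
final state: V = 39.5 m/s, rpm = 7621 → n = rpm/60 = 127.016667 rev/s
J = V / (n·D) = 39.5 / (127.016667 × 0.353) = 0.880971
regime bands: climb J<0.3159 | cruise [0.3159, 0.6317) | windmill J≥0.6317
J = 0.8810 → windmill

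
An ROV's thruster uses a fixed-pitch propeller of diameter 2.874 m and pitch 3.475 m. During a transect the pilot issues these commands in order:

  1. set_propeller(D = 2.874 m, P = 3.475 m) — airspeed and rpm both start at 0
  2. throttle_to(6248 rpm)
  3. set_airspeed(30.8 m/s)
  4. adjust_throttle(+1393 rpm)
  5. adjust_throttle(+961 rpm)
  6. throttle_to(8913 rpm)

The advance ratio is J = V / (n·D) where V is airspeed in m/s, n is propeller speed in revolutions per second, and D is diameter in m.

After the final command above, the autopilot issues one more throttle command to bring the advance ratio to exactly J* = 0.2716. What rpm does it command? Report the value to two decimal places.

set_propeller: D = 2.874 m, P = 3.475 m (p = P/D = 1.209116); state ← (V=0, rpm=0)
throttle_to(6248): rpm ← 6248
set_airspeed(30.8): V ← 30.8 m/s
adjust_throttle(+1393): rpm ← 6248 +1393 = 7641
adjust_throttle(+961): rpm ← 7641 +961 = 8602
throttle_to(8913): rpm ← 8913
final state: V = 30.8 m/s, rpm = 8913 → n = rpm/60 = 148.550000 rev/s
target J* = 0.2716; solve J* = V/(n·D) for n: n = V/(J*·D) = 30.8/(0.2716 × 2.874) = 39.457920 rev/s
rpm = 60·n = 2367.475195

rpm = 2367.48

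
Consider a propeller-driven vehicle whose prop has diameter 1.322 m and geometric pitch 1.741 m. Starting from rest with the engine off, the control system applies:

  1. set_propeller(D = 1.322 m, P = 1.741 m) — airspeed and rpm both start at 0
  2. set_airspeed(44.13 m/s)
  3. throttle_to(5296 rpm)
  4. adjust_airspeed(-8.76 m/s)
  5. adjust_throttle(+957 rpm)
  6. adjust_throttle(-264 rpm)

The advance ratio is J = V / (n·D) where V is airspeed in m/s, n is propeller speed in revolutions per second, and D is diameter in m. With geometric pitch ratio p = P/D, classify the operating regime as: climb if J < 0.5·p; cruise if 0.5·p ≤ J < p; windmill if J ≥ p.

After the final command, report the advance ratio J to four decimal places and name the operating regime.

J = 0.2680, regime = climb

set_propeller: D = 1.322 m, P = 1.741 m (p = P/D = 1.316944); state ← (V=0, rpm=0)
set_airspeed(44.13): V ← 44.13 m/s
throttle_to(5296): rpm ← 5296
adjust_airspeed(-8.76): V ← 44.13 -8.76 = 35.37 m/s
adjust_throttle(+957): rpm ← 5296 +957 = 6253
adjust_throttle(-264): rpm ← 6253 -264 = 5989
final state: V = 35.37 m/s, rpm = 5989 → n = rpm/60 = 99.816667 rev/s
J = V / (n·D) = 35.37 / (99.816667 × 1.322) = 0.268041
regime bands: climb J<0.6585 | cruise [0.6585, 1.3169) | windmill J≥1.3169
J = 0.2680 → climb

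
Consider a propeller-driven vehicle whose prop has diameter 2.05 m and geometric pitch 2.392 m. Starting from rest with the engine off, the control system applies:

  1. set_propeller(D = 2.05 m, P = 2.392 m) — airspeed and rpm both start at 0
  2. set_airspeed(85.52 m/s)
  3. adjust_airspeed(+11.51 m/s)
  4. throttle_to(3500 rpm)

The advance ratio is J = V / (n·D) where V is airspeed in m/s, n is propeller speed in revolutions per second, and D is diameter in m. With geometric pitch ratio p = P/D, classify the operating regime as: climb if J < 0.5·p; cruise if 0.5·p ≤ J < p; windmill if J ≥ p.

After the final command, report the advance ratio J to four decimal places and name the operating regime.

J = 0.8114, regime = cruise

set_propeller: D = 2.05 m, P = 2.392 m (p = P/D = 1.166829); state ← (V=0, rpm=0)
set_airspeed(85.52): V ← 85.52 m/s
adjust_airspeed(+11.51): V ← 85.52 +11.51 = 97.03 m/s
throttle_to(3500): rpm ← 3500
final state: V = 97.03 m/s, rpm = 3500 → n = rpm/60 = 58.333333 rev/s
J = V / (n·D) = 97.03 / (58.333333 × 2.05) = 0.811401
regime bands: climb J<0.5834 | cruise [0.5834, 1.1668) | windmill J≥1.1668
J = 0.8114 → cruise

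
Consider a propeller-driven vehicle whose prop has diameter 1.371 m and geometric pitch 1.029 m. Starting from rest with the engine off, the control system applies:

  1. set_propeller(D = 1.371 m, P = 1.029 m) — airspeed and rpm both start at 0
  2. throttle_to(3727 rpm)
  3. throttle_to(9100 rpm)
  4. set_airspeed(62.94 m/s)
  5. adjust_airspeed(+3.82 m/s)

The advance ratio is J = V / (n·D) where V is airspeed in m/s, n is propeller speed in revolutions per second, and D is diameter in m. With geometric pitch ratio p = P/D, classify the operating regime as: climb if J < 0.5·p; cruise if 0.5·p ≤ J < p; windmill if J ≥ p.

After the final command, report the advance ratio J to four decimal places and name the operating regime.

J = 0.3211, regime = climb

set_propeller: D = 1.371 m, P = 1.029 m (p = P/D = 0.750547); state ← (V=0, rpm=0)
throttle_to(3727): rpm ← 3727
throttle_to(9100): rpm ← 9100
set_airspeed(62.94): V ← 62.94 m/s
adjust_airspeed(+3.82): V ← 62.94 +3.82 = 66.76 m/s
final state: V = 66.76 m/s, rpm = 9100 → n = rpm/60 = 151.666667 rev/s
J = V / (n·D) = 66.76 / (151.666667 × 1.371) = 0.321062
regime bands: climb J<0.3753 | cruise [0.3753, 0.7505) | windmill J≥0.7505
J = 0.3211 → climb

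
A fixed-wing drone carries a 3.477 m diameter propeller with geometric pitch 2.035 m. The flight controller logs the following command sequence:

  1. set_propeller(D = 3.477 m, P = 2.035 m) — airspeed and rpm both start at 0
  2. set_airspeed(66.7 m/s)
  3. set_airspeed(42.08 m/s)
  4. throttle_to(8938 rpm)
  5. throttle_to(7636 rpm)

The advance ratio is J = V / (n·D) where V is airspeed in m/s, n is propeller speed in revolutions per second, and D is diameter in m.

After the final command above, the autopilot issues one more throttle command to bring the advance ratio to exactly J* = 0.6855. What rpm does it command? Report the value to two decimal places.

rpm = 1059.29

set_propeller: D = 3.477 m, P = 2.035 m (p = P/D = 0.585275); state ← (V=0, rpm=0)
set_airspeed(66.7): V ← 66.7 m/s
set_airspeed(42.08): V ← 42.08 m/s
throttle_to(8938): rpm ← 8938
throttle_to(7636): rpm ← 7636
final state: V = 42.08 m/s, rpm = 7636 → n = rpm/60 = 127.266667 rev/s
target J* = 0.6855; solve J* = V/(n·D) for n: n = V/(J*·D) = 42.08/(0.6855 × 3.477) = 17.654832 rev/s
rpm = 60·n = 1059.289901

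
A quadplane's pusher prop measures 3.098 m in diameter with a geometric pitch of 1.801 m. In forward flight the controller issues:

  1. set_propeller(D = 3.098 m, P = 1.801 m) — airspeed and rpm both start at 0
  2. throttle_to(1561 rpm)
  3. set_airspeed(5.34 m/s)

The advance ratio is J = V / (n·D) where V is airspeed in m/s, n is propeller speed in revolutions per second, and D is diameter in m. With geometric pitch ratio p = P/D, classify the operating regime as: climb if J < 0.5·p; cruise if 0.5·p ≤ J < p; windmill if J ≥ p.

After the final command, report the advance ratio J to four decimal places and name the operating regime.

set_propeller: D = 3.098 m, P = 1.801 m (p = P/D = 0.581343); state ← (V=0, rpm=0)
throttle_to(1561): rpm ← 1561
set_airspeed(5.34): V ← 5.34 m/s
final state: V = 5.34 m/s, rpm = 1561 → n = rpm/60 = 26.016667 rev/s
J = V / (n·D) = 5.34 / (26.016667 × 3.098) = 0.066253
regime bands: climb J<0.2907 | cruise [0.2907, 0.5813) | windmill J≥0.5813
J = 0.0663 → climb

J = 0.0663, regime = climb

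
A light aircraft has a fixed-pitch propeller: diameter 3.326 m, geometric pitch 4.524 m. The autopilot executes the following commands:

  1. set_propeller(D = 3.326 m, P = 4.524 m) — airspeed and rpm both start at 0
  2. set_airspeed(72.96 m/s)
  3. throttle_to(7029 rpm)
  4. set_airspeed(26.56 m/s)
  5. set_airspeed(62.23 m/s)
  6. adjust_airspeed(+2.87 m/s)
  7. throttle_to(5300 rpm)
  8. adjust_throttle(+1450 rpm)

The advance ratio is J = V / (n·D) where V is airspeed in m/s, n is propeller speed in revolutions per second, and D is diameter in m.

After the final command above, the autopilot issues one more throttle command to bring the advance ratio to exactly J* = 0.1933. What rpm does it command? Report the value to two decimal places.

rpm = 6075.45

set_propeller: D = 3.326 m, P = 4.524 m (p = P/D = 1.360192); state ← (V=0, rpm=0)
set_airspeed(72.96): V ← 72.96 m/s
throttle_to(7029): rpm ← 7029
set_airspeed(26.56): V ← 26.56 m/s
set_airspeed(62.23): V ← 62.23 m/s
adjust_airspeed(+2.87): V ← 62.23 +2.87 = 65.1 m/s
throttle_to(5300): rpm ← 5300
adjust_throttle(+1450): rpm ← 5300 +1450 = 6750
final state: V = 65.1 m/s, rpm = 6750 → n = rpm/60 = 112.500000 rev/s
target J* = 0.1933; solve J* = V/(n·D) for n: n = V/(J*·D) = 65.1/(0.1933 × 3.326) = 101.257427 rev/s
rpm = 60·n = 6075.445649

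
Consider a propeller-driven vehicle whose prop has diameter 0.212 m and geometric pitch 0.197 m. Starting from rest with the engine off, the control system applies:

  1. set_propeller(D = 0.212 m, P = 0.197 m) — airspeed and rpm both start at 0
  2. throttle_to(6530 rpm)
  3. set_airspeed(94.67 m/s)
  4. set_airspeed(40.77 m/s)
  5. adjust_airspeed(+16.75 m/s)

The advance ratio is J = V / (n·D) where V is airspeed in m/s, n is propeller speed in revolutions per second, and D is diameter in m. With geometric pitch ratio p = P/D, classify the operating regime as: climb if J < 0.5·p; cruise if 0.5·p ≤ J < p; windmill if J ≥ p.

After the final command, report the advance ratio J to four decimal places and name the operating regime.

set_propeller: D = 0.212 m, P = 0.197 m (p = P/D = 0.929245); state ← (V=0, rpm=0)
throttle_to(6530): rpm ← 6530
set_airspeed(94.67): V ← 94.67 m/s
set_airspeed(40.77): V ← 40.77 m/s
adjust_airspeed(+16.75): V ← 40.77 +16.75 = 57.52 m/s
final state: V = 57.52 m/s, rpm = 6530 → n = rpm/60 = 108.833333 rev/s
J = V / (n·D) = 57.52 / (108.833333 × 0.212) = 2.492993
regime bands: climb J<0.4646 | cruise [0.4646, 0.9292) | windmill J≥0.9292
J = 2.4930 → windmill

J = 2.4930, regime = windmill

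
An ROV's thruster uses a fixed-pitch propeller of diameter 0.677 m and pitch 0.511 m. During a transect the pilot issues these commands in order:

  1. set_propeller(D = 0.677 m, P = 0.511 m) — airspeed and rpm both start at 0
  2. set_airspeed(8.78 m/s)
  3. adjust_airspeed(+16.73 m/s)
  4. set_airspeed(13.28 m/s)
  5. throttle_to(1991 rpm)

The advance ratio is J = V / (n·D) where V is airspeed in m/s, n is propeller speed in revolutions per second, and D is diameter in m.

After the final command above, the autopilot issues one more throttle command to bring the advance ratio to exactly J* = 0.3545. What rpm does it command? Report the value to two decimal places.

set_propeller: D = 0.677 m, P = 0.511 m (p = P/D = 0.754801); state ← (V=0, rpm=0)
set_airspeed(8.78): V ← 8.78 m/s
adjust_airspeed(+16.73): V ← 8.78 +16.73 = 25.51 m/s
set_airspeed(13.28): V ← 13.28 m/s
throttle_to(1991): rpm ← 1991
final state: V = 13.28 m/s, rpm = 1991 → n = rpm/60 = 33.183333 rev/s
target J* = 0.3545; solve J* = V/(n·D) for n: n = V/(J*·D) = 13.28/(0.3545 × 0.677) = 55.334140 rev/s
rpm = 60·n = 3320.048417

rpm = 3320.05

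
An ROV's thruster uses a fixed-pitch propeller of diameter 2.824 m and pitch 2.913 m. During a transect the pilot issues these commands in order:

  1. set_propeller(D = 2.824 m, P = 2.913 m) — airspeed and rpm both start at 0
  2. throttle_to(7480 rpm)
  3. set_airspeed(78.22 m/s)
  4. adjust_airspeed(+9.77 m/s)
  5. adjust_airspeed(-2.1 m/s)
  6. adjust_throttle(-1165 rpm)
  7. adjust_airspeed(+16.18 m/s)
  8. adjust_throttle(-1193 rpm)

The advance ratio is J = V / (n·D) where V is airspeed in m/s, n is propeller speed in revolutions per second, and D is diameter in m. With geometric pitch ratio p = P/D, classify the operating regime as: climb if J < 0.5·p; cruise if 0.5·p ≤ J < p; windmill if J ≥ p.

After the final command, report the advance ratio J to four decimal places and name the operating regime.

set_propeller: D = 2.824 m, P = 2.913 m (p = P/D = 1.031516); state ← (V=0, rpm=0)
throttle_to(7480): rpm ← 7480
set_airspeed(78.22): V ← 78.22 m/s
adjust_airspeed(+9.77): V ← 78.22 +9.77 = 87.99 m/s
adjust_airspeed(-2.1): V ← 87.99 -2.1 = 85.89 m/s
adjust_throttle(-1165): rpm ← 7480 -1165 = 6315
adjust_airspeed(+16.18): V ← 85.89 +16.18 = 102.07 m/s
adjust_throttle(-1193): rpm ← 6315 -1193 = 5122
final state: V = 102.07 m/s, rpm = 5122 → n = rpm/60 = 85.366667 rev/s
J = V / (n·D) = 102.07 / (85.366667 × 2.824) = 0.423394
regime bands: climb J<0.5158 | cruise [0.5158, 1.0315) | windmill J≥1.0315
J = 0.4234 → climb

J = 0.4234, regime = climb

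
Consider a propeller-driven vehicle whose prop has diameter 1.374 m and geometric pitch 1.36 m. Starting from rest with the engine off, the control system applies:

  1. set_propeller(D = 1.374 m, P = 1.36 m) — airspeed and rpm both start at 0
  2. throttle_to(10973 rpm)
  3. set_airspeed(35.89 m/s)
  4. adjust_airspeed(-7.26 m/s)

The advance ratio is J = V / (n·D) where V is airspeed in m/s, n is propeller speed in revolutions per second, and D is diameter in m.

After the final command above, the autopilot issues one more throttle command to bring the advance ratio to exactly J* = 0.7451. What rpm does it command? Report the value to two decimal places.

rpm = 1677.92

set_propeller: D = 1.374 m, P = 1.36 m (p = P/D = 0.989811); state ← (V=0, rpm=0)
throttle_to(10973): rpm ← 10973
set_airspeed(35.89): V ← 35.89 m/s
adjust_airspeed(-7.26): V ← 35.89 -7.26 = 28.63 m/s
final state: V = 28.63 m/s, rpm = 10973 → n = rpm/60 = 182.883333 rev/s
target J* = 0.7451; solve J* = V/(n·D) for n: n = V/(J*·D) = 28.63/(0.7451 × 1.374) = 27.965337 rev/s
rpm = 60·n = 1677.920199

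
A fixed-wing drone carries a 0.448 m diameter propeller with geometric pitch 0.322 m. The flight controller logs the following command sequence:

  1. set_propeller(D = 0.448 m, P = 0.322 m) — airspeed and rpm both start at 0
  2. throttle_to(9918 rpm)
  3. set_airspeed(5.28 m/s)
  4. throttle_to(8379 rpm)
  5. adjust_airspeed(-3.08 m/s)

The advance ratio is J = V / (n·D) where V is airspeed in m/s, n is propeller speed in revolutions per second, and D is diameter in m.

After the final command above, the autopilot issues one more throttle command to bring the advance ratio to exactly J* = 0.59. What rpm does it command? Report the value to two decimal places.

rpm = 499.39

set_propeller: D = 0.448 m, P = 0.322 m (p = P/D = 0.718750); state ← (V=0, rpm=0)
throttle_to(9918): rpm ← 9918
set_airspeed(5.28): V ← 5.28 m/s
throttle_to(8379): rpm ← 8379
adjust_airspeed(-3.08): V ← 5.28 -3.08 = 2.2 m/s
final state: V = 2.2 m/s, rpm = 8379 → n = rpm/60 = 139.650000 rev/s
target J* = 0.59; solve J* = V/(n·D) for n: n = V/(J*·D) = 2.2/(0.59 × 0.448) = 8.323245 rev/s
rpm = 60·n = 499.394673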